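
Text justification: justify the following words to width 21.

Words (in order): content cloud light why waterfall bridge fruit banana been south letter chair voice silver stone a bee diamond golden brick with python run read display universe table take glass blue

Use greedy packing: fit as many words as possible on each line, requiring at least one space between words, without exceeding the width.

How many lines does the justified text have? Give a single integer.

Answer: 9

Derivation:
Line 1: ['content', 'cloud', 'light'] (min_width=19, slack=2)
Line 2: ['why', 'waterfall', 'bridge'] (min_width=20, slack=1)
Line 3: ['fruit', 'banana', 'been'] (min_width=17, slack=4)
Line 4: ['south', 'letter', 'chair'] (min_width=18, slack=3)
Line 5: ['voice', 'silver', 'stone', 'a'] (min_width=20, slack=1)
Line 6: ['bee', 'diamond', 'golden'] (min_width=18, slack=3)
Line 7: ['brick', 'with', 'python', 'run'] (min_width=21, slack=0)
Line 8: ['read', 'display', 'universe'] (min_width=21, slack=0)
Line 9: ['table', 'take', 'glass', 'blue'] (min_width=21, slack=0)
Total lines: 9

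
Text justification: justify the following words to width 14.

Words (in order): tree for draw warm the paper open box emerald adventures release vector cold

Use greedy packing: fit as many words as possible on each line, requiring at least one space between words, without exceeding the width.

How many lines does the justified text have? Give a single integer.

Line 1: ['tree', 'for', 'draw'] (min_width=13, slack=1)
Line 2: ['warm', 'the', 'paper'] (min_width=14, slack=0)
Line 3: ['open', 'box'] (min_width=8, slack=6)
Line 4: ['emerald'] (min_width=7, slack=7)
Line 5: ['adventures'] (min_width=10, slack=4)
Line 6: ['release', 'vector'] (min_width=14, slack=0)
Line 7: ['cold'] (min_width=4, slack=10)
Total lines: 7

Answer: 7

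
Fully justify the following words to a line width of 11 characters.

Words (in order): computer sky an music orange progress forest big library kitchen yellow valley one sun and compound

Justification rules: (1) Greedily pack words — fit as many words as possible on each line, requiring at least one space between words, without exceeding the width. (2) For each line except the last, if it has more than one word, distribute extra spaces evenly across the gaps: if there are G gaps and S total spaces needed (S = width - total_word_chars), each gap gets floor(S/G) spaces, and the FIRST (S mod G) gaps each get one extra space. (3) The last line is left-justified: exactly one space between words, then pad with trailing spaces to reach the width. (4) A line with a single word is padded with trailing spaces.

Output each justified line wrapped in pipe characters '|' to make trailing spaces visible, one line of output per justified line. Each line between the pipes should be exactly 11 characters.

Line 1: ['computer'] (min_width=8, slack=3)
Line 2: ['sky', 'an'] (min_width=6, slack=5)
Line 3: ['music'] (min_width=5, slack=6)
Line 4: ['orange'] (min_width=6, slack=5)
Line 5: ['progress'] (min_width=8, slack=3)
Line 6: ['forest', 'big'] (min_width=10, slack=1)
Line 7: ['library'] (min_width=7, slack=4)
Line 8: ['kitchen'] (min_width=7, slack=4)
Line 9: ['yellow'] (min_width=6, slack=5)
Line 10: ['valley', 'one'] (min_width=10, slack=1)
Line 11: ['sun', 'and'] (min_width=7, slack=4)
Line 12: ['compound'] (min_width=8, slack=3)

Answer: |computer   |
|sky      an|
|music      |
|orange     |
|progress   |
|forest  big|
|library    |
|kitchen    |
|yellow     |
|valley  one|
|sun     and|
|compound   |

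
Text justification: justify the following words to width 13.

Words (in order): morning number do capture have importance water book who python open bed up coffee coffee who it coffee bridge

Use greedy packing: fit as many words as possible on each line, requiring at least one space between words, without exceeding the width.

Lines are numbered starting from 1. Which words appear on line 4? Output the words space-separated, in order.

Line 1: ['morning'] (min_width=7, slack=6)
Line 2: ['number', 'do'] (min_width=9, slack=4)
Line 3: ['capture', 'have'] (min_width=12, slack=1)
Line 4: ['importance'] (min_width=10, slack=3)
Line 5: ['water', 'book'] (min_width=10, slack=3)
Line 6: ['who', 'python'] (min_width=10, slack=3)
Line 7: ['open', 'bed', 'up'] (min_width=11, slack=2)
Line 8: ['coffee', 'coffee'] (min_width=13, slack=0)
Line 9: ['who', 'it', 'coffee'] (min_width=13, slack=0)
Line 10: ['bridge'] (min_width=6, slack=7)

Answer: importance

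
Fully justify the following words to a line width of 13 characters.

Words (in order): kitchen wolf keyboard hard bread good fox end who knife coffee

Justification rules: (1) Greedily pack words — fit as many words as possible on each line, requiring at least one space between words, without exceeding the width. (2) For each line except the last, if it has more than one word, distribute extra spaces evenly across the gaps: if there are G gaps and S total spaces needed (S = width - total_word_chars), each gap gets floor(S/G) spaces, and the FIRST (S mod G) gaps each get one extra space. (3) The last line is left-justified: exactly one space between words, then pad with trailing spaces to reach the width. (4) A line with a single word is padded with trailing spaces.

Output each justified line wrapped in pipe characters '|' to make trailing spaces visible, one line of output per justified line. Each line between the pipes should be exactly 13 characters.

Line 1: ['kitchen', 'wolf'] (min_width=12, slack=1)
Line 2: ['keyboard', 'hard'] (min_width=13, slack=0)
Line 3: ['bread', 'good'] (min_width=10, slack=3)
Line 4: ['fox', 'end', 'who'] (min_width=11, slack=2)
Line 5: ['knife', 'coffee'] (min_width=12, slack=1)

Answer: |kitchen  wolf|
|keyboard hard|
|bread    good|
|fox  end  who|
|knife coffee |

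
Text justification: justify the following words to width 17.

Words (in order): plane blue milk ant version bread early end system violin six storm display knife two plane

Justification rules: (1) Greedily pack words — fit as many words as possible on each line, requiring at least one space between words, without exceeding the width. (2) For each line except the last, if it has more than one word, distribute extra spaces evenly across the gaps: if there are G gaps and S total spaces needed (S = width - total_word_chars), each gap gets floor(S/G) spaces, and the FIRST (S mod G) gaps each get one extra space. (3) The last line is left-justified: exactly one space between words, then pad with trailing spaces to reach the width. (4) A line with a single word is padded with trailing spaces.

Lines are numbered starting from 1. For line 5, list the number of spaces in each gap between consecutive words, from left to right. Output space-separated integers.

Line 1: ['plane', 'blue', 'milk'] (min_width=15, slack=2)
Line 2: ['ant', 'version', 'bread'] (min_width=17, slack=0)
Line 3: ['early', 'end', 'system'] (min_width=16, slack=1)
Line 4: ['violin', 'six', 'storm'] (min_width=16, slack=1)
Line 5: ['display', 'knife', 'two'] (min_width=17, slack=0)
Line 6: ['plane'] (min_width=5, slack=12)

Answer: 1 1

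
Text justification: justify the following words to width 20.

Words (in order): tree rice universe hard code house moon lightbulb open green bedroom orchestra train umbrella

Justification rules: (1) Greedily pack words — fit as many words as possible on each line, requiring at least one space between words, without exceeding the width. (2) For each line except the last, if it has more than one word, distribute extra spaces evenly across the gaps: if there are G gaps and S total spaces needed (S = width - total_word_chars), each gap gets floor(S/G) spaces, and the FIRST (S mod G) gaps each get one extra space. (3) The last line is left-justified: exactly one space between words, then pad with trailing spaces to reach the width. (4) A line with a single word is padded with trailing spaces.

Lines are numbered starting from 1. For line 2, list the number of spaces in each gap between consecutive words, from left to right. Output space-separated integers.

Answer: 1 1 1

Derivation:
Line 1: ['tree', 'rice', 'universe'] (min_width=18, slack=2)
Line 2: ['hard', 'code', 'house', 'moon'] (min_width=20, slack=0)
Line 3: ['lightbulb', 'open', 'green'] (min_width=20, slack=0)
Line 4: ['bedroom', 'orchestra'] (min_width=17, slack=3)
Line 5: ['train', 'umbrella'] (min_width=14, slack=6)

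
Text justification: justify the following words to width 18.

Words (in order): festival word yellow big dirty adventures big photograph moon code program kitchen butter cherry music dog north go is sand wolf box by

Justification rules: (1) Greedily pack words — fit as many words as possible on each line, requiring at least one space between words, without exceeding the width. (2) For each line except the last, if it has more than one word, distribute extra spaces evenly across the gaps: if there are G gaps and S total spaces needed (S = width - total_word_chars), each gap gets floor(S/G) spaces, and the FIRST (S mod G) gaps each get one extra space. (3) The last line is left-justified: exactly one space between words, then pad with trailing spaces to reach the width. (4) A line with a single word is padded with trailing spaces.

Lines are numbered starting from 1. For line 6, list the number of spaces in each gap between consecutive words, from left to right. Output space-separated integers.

Line 1: ['festival', 'word'] (min_width=13, slack=5)
Line 2: ['yellow', 'big', 'dirty'] (min_width=16, slack=2)
Line 3: ['adventures', 'big'] (min_width=14, slack=4)
Line 4: ['photograph', 'moon'] (min_width=15, slack=3)
Line 5: ['code', 'program'] (min_width=12, slack=6)
Line 6: ['kitchen', 'butter'] (min_width=14, slack=4)
Line 7: ['cherry', 'music', 'dog'] (min_width=16, slack=2)
Line 8: ['north', 'go', 'is', 'sand'] (min_width=16, slack=2)
Line 9: ['wolf', 'box', 'by'] (min_width=11, slack=7)

Answer: 5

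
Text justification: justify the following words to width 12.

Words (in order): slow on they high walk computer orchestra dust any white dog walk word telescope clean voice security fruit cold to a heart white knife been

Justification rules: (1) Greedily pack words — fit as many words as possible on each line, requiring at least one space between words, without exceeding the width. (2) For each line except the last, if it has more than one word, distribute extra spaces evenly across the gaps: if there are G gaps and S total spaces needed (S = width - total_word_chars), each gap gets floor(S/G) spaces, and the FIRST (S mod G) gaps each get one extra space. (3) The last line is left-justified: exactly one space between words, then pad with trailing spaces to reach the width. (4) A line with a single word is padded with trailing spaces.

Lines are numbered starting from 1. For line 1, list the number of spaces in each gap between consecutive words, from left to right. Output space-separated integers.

Line 1: ['slow', 'on', 'they'] (min_width=12, slack=0)
Line 2: ['high', 'walk'] (min_width=9, slack=3)
Line 3: ['computer'] (min_width=8, slack=4)
Line 4: ['orchestra'] (min_width=9, slack=3)
Line 5: ['dust', 'any'] (min_width=8, slack=4)
Line 6: ['white', 'dog'] (min_width=9, slack=3)
Line 7: ['walk', 'word'] (min_width=9, slack=3)
Line 8: ['telescope'] (min_width=9, slack=3)
Line 9: ['clean', 'voice'] (min_width=11, slack=1)
Line 10: ['security'] (min_width=8, slack=4)
Line 11: ['fruit', 'cold'] (min_width=10, slack=2)
Line 12: ['to', 'a', 'heart'] (min_width=10, slack=2)
Line 13: ['white', 'knife'] (min_width=11, slack=1)
Line 14: ['been'] (min_width=4, slack=8)

Answer: 1 1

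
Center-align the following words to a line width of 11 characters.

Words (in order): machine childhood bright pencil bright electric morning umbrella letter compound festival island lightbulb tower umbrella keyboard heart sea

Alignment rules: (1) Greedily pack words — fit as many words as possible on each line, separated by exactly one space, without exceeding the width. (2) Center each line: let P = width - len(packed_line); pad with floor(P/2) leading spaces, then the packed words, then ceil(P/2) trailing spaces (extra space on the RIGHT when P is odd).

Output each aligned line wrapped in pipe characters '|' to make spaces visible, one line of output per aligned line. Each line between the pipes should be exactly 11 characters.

Answer: |  machine  |
| childhood |
|  bright   |
|  pencil   |
|  bright   |
| electric  |
|  morning  |
| umbrella  |
|  letter   |
| compound  |
| festival  |
|  island   |
| lightbulb |
|   tower   |
| umbrella  |
| keyboard  |
| heart sea |

Derivation:
Line 1: ['machine'] (min_width=7, slack=4)
Line 2: ['childhood'] (min_width=9, slack=2)
Line 3: ['bright'] (min_width=6, slack=5)
Line 4: ['pencil'] (min_width=6, slack=5)
Line 5: ['bright'] (min_width=6, slack=5)
Line 6: ['electric'] (min_width=8, slack=3)
Line 7: ['morning'] (min_width=7, slack=4)
Line 8: ['umbrella'] (min_width=8, slack=3)
Line 9: ['letter'] (min_width=6, slack=5)
Line 10: ['compound'] (min_width=8, slack=3)
Line 11: ['festival'] (min_width=8, slack=3)
Line 12: ['island'] (min_width=6, slack=5)
Line 13: ['lightbulb'] (min_width=9, slack=2)
Line 14: ['tower'] (min_width=5, slack=6)
Line 15: ['umbrella'] (min_width=8, slack=3)
Line 16: ['keyboard'] (min_width=8, slack=3)
Line 17: ['heart', 'sea'] (min_width=9, slack=2)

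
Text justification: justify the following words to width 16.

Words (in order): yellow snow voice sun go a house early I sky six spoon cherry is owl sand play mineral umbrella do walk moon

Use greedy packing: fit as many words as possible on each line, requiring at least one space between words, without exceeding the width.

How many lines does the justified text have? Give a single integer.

Line 1: ['yellow', 'snow'] (min_width=11, slack=5)
Line 2: ['voice', 'sun', 'go', 'a'] (min_width=14, slack=2)
Line 3: ['house', 'early', 'I'] (min_width=13, slack=3)
Line 4: ['sky', 'six', 'spoon'] (min_width=13, slack=3)
Line 5: ['cherry', 'is', 'owl'] (min_width=13, slack=3)
Line 6: ['sand', 'play'] (min_width=9, slack=7)
Line 7: ['mineral', 'umbrella'] (min_width=16, slack=0)
Line 8: ['do', 'walk', 'moon'] (min_width=12, slack=4)
Total lines: 8

Answer: 8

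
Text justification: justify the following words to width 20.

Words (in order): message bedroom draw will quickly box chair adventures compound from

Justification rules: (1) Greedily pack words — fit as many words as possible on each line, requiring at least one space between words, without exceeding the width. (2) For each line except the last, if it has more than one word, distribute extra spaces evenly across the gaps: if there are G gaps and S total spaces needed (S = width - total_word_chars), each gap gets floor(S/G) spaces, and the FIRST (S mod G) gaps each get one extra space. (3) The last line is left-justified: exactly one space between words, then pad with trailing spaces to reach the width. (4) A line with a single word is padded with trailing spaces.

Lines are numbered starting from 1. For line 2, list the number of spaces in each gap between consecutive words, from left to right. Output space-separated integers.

Answer: 3 3

Derivation:
Line 1: ['message', 'bedroom', 'draw'] (min_width=20, slack=0)
Line 2: ['will', 'quickly', 'box'] (min_width=16, slack=4)
Line 3: ['chair', 'adventures'] (min_width=16, slack=4)
Line 4: ['compound', 'from'] (min_width=13, slack=7)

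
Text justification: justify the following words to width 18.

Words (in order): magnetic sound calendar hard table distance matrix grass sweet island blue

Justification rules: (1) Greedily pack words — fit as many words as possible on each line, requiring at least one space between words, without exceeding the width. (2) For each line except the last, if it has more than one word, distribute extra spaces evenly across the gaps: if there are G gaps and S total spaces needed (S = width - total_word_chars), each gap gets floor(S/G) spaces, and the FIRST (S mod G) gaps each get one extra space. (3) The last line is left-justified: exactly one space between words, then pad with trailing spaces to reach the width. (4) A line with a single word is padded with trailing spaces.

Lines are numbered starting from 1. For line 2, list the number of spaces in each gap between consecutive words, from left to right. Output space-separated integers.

Answer: 6

Derivation:
Line 1: ['magnetic', 'sound'] (min_width=14, slack=4)
Line 2: ['calendar', 'hard'] (min_width=13, slack=5)
Line 3: ['table', 'distance'] (min_width=14, slack=4)
Line 4: ['matrix', 'grass', 'sweet'] (min_width=18, slack=0)
Line 5: ['island', 'blue'] (min_width=11, slack=7)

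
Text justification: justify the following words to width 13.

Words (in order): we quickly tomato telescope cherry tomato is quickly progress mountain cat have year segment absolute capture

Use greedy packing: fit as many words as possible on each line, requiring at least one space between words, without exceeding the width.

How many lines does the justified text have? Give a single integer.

Answer: 11

Derivation:
Line 1: ['we', 'quickly'] (min_width=10, slack=3)
Line 2: ['tomato'] (min_width=6, slack=7)
Line 3: ['telescope'] (min_width=9, slack=4)
Line 4: ['cherry', 'tomato'] (min_width=13, slack=0)
Line 5: ['is', 'quickly'] (min_width=10, slack=3)
Line 6: ['progress'] (min_width=8, slack=5)
Line 7: ['mountain', 'cat'] (min_width=12, slack=1)
Line 8: ['have', 'year'] (min_width=9, slack=4)
Line 9: ['segment'] (min_width=7, slack=6)
Line 10: ['absolute'] (min_width=8, slack=5)
Line 11: ['capture'] (min_width=7, slack=6)
Total lines: 11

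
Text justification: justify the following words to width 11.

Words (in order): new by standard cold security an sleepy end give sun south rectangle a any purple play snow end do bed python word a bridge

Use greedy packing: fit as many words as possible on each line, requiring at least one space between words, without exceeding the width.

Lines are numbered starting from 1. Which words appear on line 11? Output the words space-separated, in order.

Line 1: ['new', 'by'] (min_width=6, slack=5)
Line 2: ['standard'] (min_width=8, slack=3)
Line 3: ['cold'] (min_width=4, slack=7)
Line 4: ['security', 'an'] (min_width=11, slack=0)
Line 5: ['sleepy', 'end'] (min_width=10, slack=1)
Line 6: ['give', 'sun'] (min_width=8, slack=3)
Line 7: ['south'] (min_width=5, slack=6)
Line 8: ['rectangle', 'a'] (min_width=11, slack=0)
Line 9: ['any', 'purple'] (min_width=10, slack=1)
Line 10: ['play', 'snow'] (min_width=9, slack=2)
Line 11: ['end', 'do', 'bed'] (min_width=10, slack=1)
Line 12: ['python', 'word'] (min_width=11, slack=0)
Line 13: ['a', 'bridge'] (min_width=8, slack=3)

Answer: end do bed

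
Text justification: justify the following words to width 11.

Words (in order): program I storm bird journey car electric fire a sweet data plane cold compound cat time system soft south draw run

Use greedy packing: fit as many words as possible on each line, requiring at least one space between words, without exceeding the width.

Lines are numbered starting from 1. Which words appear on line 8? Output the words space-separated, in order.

Line 1: ['program', 'I'] (min_width=9, slack=2)
Line 2: ['storm', 'bird'] (min_width=10, slack=1)
Line 3: ['journey', 'car'] (min_width=11, slack=0)
Line 4: ['electric'] (min_width=8, slack=3)
Line 5: ['fire', 'a'] (min_width=6, slack=5)
Line 6: ['sweet', 'data'] (min_width=10, slack=1)
Line 7: ['plane', 'cold'] (min_width=10, slack=1)
Line 8: ['compound'] (min_width=8, slack=3)
Line 9: ['cat', 'time'] (min_width=8, slack=3)
Line 10: ['system', 'soft'] (min_width=11, slack=0)
Line 11: ['south', 'draw'] (min_width=10, slack=1)
Line 12: ['run'] (min_width=3, slack=8)

Answer: compound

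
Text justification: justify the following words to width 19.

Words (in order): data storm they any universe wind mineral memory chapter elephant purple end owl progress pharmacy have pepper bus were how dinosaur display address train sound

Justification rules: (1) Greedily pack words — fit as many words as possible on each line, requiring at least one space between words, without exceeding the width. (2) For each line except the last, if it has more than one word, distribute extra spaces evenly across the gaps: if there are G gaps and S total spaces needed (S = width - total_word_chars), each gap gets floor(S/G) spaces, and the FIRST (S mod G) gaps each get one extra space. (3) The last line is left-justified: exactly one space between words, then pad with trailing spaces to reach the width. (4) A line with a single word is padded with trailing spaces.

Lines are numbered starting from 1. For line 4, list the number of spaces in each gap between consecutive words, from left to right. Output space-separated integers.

Answer: 4

Derivation:
Line 1: ['data', 'storm', 'they', 'any'] (min_width=19, slack=0)
Line 2: ['universe', 'wind'] (min_width=13, slack=6)
Line 3: ['mineral', 'memory'] (min_width=14, slack=5)
Line 4: ['chapter', 'elephant'] (min_width=16, slack=3)
Line 5: ['purple', 'end', 'owl'] (min_width=14, slack=5)
Line 6: ['progress', 'pharmacy'] (min_width=17, slack=2)
Line 7: ['have', 'pepper', 'bus'] (min_width=15, slack=4)
Line 8: ['were', 'how', 'dinosaur'] (min_width=17, slack=2)
Line 9: ['display', 'address'] (min_width=15, slack=4)
Line 10: ['train', 'sound'] (min_width=11, slack=8)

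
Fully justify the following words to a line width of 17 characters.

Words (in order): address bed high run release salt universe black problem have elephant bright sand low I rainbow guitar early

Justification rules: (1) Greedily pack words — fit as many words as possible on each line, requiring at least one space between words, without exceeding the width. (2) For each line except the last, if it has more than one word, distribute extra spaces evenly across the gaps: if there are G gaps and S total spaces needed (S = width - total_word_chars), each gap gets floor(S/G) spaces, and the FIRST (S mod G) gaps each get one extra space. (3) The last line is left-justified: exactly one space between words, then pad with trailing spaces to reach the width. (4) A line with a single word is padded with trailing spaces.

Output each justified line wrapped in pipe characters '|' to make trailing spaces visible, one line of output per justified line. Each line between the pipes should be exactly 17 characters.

Line 1: ['address', 'bed', 'high'] (min_width=16, slack=1)
Line 2: ['run', 'release', 'salt'] (min_width=16, slack=1)
Line 3: ['universe', 'black'] (min_width=14, slack=3)
Line 4: ['problem', 'have'] (min_width=12, slack=5)
Line 5: ['elephant', 'bright'] (min_width=15, slack=2)
Line 6: ['sand', 'low', 'I'] (min_width=10, slack=7)
Line 7: ['rainbow', 'guitar'] (min_width=14, slack=3)
Line 8: ['early'] (min_width=5, slack=12)

Answer: |address  bed high|
|run  release salt|
|universe    black|
|problem      have|
|elephant   bright|
|sand     low    I|
|rainbow    guitar|
|early            |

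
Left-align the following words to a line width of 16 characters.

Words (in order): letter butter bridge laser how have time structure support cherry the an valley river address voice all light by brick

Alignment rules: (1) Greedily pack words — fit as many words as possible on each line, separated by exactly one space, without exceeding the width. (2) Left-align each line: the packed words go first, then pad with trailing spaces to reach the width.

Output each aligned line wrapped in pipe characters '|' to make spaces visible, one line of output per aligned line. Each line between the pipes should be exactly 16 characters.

Answer: |letter butter   |
|bridge laser how|
|have time       |
|structure       |
|support cherry  |
|the an valley   |
|river address   |
|voice all light |
|by brick        |

Derivation:
Line 1: ['letter', 'butter'] (min_width=13, slack=3)
Line 2: ['bridge', 'laser', 'how'] (min_width=16, slack=0)
Line 3: ['have', 'time'] (min_width=9, slack=7)
Line 4: ['structure'] (min_width=9, slack=7)
Line 5: ['support', 'cherry'] (min_width=14, slack=2)
Line 6: ['the', 'an', 'valley'] (min_width=13, slack=3)
Line 7: ['river', 'address'] (min_width=13, slack=3)
Line 8: ['voice', 'all', 'light'] (min_width=15, slack=1)
Line 9: ['by', 'brick'] (min_width=8, slack=8)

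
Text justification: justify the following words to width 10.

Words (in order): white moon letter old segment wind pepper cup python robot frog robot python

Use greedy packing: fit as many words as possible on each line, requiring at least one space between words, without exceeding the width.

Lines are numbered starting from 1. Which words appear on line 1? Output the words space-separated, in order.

Line 1: ['white', 'moon'] (min_width=10, slack=0)
Line 2: ['letter', 'old'] (min_width=10, slack=0)
Line 3: ['segment'] (min_width=7, slack=3)
Line 4: ['wind'] (min_width=4, slack=6)
Line 5: ['pepper', 'cup'] (min_width=10, slack=0)
Line 6: ['python'] (min_width=6, slack=4)
Line 7: ['robot', 'frog'] (min_width=10, slack=0)
Line 8: ['robot'] (min_width=5, slack=5)
Line 9: ['python'] (min_width=6, slack=4)

Answer: white moon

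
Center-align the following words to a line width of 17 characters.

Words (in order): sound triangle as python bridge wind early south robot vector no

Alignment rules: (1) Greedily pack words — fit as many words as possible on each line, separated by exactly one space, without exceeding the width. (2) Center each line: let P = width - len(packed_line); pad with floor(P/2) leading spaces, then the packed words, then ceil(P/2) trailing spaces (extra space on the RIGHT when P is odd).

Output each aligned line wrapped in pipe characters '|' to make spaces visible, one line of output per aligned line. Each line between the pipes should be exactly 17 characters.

Answer: |sound triangle as|
|  python bridge  |
|wind early south |
| robot vector no |

Derivation:
Line 1: ['sound', 'triangle', 'as'] (min_width=17, slack=0)
Line 2: ['python', 'bridge'] (min_width=13, slack=4)
Line 3: ['wind', 'early', 'south'] (min_width=16, slack=1)
Line 4: ['robot', 'vector', 'no'] (min_width=15, slack=2)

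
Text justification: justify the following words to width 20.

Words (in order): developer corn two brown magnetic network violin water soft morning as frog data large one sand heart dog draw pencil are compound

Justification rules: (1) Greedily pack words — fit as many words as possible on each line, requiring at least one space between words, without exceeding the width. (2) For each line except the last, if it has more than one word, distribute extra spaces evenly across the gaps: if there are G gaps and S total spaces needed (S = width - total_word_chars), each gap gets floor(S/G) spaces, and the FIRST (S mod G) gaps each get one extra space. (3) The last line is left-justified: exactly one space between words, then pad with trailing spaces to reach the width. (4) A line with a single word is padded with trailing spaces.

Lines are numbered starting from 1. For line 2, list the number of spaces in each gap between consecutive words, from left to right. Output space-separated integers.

Answer: 7

Derivation:
Line 1: ['developer', 'corn', 'two'] (min_width=18, slack=2)
Line 2: ['brown', 'magnetic'] (min_width=14, slack=6)
Line 3: ['network', 'violin', 'water'] (min_width=20, slack=0)
Line 4: ['soft', 'morning', 'as', 'frog'] (min_width=20, slack=0)
Line 5: ['data', 'large', 'one', 'sand'] (min_width=19, slack=1)
Line 6: ['heart', 'dog', 'draw'] (min_width=14, slack=6)
Line 7: ['pencil', 'are', 'compound'] (min_width=19, slack=1)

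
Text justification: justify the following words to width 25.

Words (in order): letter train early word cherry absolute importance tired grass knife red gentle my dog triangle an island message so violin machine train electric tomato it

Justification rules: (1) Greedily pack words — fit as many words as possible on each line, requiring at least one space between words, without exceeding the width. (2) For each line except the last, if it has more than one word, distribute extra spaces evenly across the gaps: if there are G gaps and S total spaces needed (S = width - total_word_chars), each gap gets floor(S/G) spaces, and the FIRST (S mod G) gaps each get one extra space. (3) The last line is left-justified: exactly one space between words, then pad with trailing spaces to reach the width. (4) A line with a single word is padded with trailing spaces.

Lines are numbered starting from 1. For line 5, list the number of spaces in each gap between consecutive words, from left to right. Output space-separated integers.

Line 1: ['letter', 'train', 'early', 'word'] (min_width=23, slack=2)
Line 2: ['cherry', 'absolute'] (min_width=15, slack=10)
Line 3: ['importance', 'tired', 'grass'] (min_width=22, slack=3)
Line 4: ['knife', 'red', 'gentle', 'my', 'dog'] (min_width=23, slack=2)
Line 5: ['triangle', 'an', 'island'] (min_width=18, slack=7)
Line 6: ['message', 'so', 'violin', 'machine'] (min_width=25, slack=0)
Line 7: ['train', 'electric', 'tomato', 'it'] (min_width=24, slack=1)

Answer: 5 4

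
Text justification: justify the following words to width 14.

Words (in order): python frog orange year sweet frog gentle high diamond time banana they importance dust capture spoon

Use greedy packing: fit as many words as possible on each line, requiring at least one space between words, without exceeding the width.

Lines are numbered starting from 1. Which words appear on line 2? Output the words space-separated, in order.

Answer: orange year

Derivation:
Line 1: ['python', 'frog'] (min_width=11, slack=3)
Line 2: ['orange', 'year'] (min_width=11, slack=3)
Line 3: ['sweet', 'frog'] (min_width=10, slack=4)
Line 4: ['gentle', 'high'] (min_width=11, slack=3)
Line 5: ['diamond', 'time'] (min_width=12, slack=2)
Line 6: ['banana', 'they'] (min_width=11, slack=3)
Line 7: ['importance'] (min_width=10, slack=4)
Line 8: ['dust', 'capture'] (min_width=12, slack=2)
Line 9: ['spoon'] (min_width=5, slack=9)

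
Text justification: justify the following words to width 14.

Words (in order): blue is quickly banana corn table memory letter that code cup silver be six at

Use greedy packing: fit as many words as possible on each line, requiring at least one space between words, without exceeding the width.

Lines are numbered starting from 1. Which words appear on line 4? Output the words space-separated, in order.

Line 1: ['blue', 'is'] (min_width=7, slack=7)
Line 2: ['quickly', 'banana'] (min_width=14, slack=0)
Line 3: ['corn', 'table'] (min_width=10, slack=4)
Line 4: ['memory', 'letter'] (min_width=13, slack=1)
Line 5: ['that', 'code', 'cup'] (min_width=13, slack=1)
Line 6: ['silver', 'be', 'six'] (min_width=13, slack=1)
Line 7: ['at'] (min_width=2, slack=12)

Answer: memory letter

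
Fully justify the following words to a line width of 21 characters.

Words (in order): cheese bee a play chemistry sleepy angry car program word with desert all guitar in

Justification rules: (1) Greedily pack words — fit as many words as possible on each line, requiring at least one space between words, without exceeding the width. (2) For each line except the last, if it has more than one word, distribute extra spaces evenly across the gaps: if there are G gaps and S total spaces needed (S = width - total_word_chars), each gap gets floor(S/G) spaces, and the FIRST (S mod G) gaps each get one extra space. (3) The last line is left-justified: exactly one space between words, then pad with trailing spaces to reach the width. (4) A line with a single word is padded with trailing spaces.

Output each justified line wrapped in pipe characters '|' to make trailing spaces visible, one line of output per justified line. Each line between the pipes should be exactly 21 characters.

Line 1: ['cheese', 'bee', 'a', 'play'] (min_width=17, slack=4)
Line 2: ['chemistry', 'sleepy'] (min_width=16, slack=5)
Line 3: ['angry', 'car', 'program'] (min_width=17, slack=4)
Line 4: ['word', 'with', 'desert', 'all'] (min_width=20, slack=1)
Line 5: ['guitar', 'in'] (min_width=9, slack=12)

Answer: |cheese   bee  a  play|
|chemistry      sleepy|
|angry   car   program|
|word  with desert all|
|guitar in            |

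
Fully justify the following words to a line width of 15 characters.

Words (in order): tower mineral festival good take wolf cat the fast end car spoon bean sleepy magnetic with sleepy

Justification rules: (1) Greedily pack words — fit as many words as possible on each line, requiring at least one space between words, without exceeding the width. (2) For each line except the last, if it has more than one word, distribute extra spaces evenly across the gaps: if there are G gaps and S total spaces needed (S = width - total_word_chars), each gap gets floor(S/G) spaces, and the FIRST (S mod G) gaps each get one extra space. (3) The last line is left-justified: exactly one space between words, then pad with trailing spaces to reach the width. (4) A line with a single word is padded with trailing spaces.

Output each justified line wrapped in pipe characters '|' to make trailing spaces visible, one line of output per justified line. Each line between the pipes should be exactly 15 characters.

Line 1: ['tower', 'mineral'] (min_width=13, slack=2)
Line 2: ['festival', 'good'] (min_width=13, slack=2)
Line 3: ['take', 'wolf', 'cat'] (min_width=13, slack=2)
Line 4: ['the', 'fast', 'end'] (min_width=12, slack=3)
Line 5: ['car', 'spoon', 'bean'] (min_width=14, slack=1)
Line 6: ['sleepy', 'magnetic'] (min_width=15, slack=0)
Line 7: ['with', 'sleepy'] (min_width=11, slack=4)

Answer: |tower   mineral|
|festival   good|
|take  wolf  cat|
|the   fast  end|
|car  spoon bean|
|sleepy magnetic|
|with sleepy    |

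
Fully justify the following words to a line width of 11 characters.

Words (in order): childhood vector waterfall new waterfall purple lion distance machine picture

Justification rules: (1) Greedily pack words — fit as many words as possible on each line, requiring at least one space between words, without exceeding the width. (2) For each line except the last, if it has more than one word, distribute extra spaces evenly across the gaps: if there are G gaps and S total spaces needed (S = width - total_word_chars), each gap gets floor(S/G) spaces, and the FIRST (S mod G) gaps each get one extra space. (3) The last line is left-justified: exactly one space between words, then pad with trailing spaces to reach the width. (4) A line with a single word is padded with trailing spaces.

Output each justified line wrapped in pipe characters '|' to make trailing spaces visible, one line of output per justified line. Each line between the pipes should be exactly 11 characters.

Answer: |childhood  |
|vector     |
|waterfall  |
|new        |
|waterfall  |
|purple lion|
|distance   |
|machine    |
|picture    |

Derivation:
Line 1: ['childhood'] (min_width=9, slack=2)
Line 2: ['vector'] (min_width=6, slack=5)
Line 3: ['waterfall'] (min_width=9, slack=2)
Line 4: ['new'] (min_width=3, slack=8)
Line 5: ['waterfall'] (min_width=9, slack=2)
Line 6: ['purple', 'lion'] (min_width=11, slack=0)
Line 7: ['distance'] (min_width=8, slack=3)
Line 8: ['machine'] (min_width=7, slack=4)
Line 9: ['picture'] (min_width=7, slack=4)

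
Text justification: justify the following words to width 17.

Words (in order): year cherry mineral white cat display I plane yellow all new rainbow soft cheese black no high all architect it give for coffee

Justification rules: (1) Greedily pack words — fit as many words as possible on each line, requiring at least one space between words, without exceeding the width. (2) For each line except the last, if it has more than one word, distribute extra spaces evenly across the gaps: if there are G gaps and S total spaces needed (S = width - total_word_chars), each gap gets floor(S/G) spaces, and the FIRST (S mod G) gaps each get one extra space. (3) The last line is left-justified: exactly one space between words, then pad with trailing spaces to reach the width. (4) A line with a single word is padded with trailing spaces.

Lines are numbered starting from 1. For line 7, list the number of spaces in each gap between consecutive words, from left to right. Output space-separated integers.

Answer: 10

Derivation:
Line 1: ['year', 'cherry'] (min_width=11, slack=6)
Line 2: ['mineral', 'white', 'cat'] (min_width=17, slack=0)
Line 3: ['display', 'I', 'plane'] (min_width=15, slack=2)
Line 4: ['yellow', 'all', 'new'] (min_width=14, slack=3)
Line 5: ['rainbow', 'soft'] (min_width=12, slack=5)
Line 6: ['cheese', 'black', 'no'] (min_width=15, slack=2)
Line 7: ['high', 'all'] (min_width=8, slack=9)
Line 8: ['architect', 'it', 'give'] (min_width=17, slack=0)
Line 9: ['for', 'coffee'] (min_width=10, slack=7)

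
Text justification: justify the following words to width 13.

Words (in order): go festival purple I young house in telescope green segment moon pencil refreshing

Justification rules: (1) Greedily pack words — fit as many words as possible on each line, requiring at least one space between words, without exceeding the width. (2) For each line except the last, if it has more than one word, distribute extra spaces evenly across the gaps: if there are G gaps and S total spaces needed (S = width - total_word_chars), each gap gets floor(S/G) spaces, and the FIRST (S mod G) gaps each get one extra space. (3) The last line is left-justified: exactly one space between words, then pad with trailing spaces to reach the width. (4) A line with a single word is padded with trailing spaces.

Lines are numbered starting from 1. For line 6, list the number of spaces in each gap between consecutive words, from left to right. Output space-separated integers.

Answer: 3

Derivation:
Line 1: ['go', 'festival'] (min_width=11, slack=2)
Line 2: ['purple', 'I'] (min_width=8, slack=5)
Line 3: ['young', 'house'] (min_width=11, slack=2)
Line 4: ['in', 'telescope'] (min_width=12, slack=1)
Line 5: ['green', 'segment'] (min_width=13, slack=0)
Line 6: ['moon', 'pencil'] (min_width=11, slack=2)
Line 7: ['refreshing'] (min_width=10, slack=3)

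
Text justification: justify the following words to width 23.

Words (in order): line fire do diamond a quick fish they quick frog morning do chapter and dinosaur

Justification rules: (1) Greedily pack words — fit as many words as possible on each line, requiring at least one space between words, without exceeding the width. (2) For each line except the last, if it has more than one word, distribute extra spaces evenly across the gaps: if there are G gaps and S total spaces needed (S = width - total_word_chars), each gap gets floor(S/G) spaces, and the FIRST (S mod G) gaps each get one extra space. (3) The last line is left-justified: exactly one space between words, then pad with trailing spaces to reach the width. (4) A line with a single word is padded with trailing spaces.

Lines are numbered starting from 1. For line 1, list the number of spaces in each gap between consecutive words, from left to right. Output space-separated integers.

Line 1: ['line', 'fire', 'do', 'diamond', 'a'] (min_width=22, slack=1)
Line 2: ['quick', 'fish', 'they', 'quick'] (min_width=21, slack=2)
Line 3: ['frog', 'morning', 'do', 'chapter'] (min_width=23, slack=0)
Line 4: ['and', 'dinosaur'] (min_width=12, slack=11)

Answer: 2 1 1 1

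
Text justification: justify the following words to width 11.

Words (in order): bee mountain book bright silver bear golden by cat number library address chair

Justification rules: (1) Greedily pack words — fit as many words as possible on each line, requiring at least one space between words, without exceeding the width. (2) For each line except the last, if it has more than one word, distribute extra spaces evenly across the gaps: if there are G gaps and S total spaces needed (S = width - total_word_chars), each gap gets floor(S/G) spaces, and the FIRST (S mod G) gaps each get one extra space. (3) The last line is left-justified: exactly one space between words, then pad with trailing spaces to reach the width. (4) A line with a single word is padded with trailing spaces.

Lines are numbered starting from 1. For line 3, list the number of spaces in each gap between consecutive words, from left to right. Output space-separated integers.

Answer: 1

Derivation:
Line 1: ['bee'] (min_width=3, slack=8)
Line 2: ['mountain'] (min_width=8, slack=3)
Line 3: ['book', 'bright'] (min_width=11, slack=0)
Line 4: ['silver', 'bear'] (min_width=11, slack=0)
Line 5: ['golden', 'by'] (min_width=9, slack=2)
Line 6: ['cat', 'number'] (min_width=10, slack=1)
Line 7: ['library'] (min_width=7, slack=4)
Line 8: ['address'] (min_width=7, slack=4)
Line 9: ['chair'] (min_width=5, slack=6)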